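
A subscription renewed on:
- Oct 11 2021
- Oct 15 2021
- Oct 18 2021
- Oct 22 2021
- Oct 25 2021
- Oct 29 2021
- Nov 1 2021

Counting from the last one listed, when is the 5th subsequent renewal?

Nov 19 2021

The gap pattern 4, 3, 4, 3, 4, 3 repeats every 2 events.
These are the Mondays and Fridays of each week.
The following Friday is Nov 5 2021.
Next Monday: Nov 8 2021.
The following Friday is Nov 12 2021.
Next Monday: Nov 15 2021.
The following Friday is Nov 19 2021.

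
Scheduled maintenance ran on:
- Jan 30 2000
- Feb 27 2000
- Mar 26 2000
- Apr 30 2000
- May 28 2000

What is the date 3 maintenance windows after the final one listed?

All Sundays; the gaps (28, 28, 35, 28) vary with month length.
This is the last Sunday of each month.
June 2000 ends with Sunday Jun 25 2000.
Last Sunday of July 2000: Jul 30 2000.
August 2000 ends with Sunday Aug 27 2000.

Aug 27 2000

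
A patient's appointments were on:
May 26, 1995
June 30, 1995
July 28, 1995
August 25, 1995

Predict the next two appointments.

September 29, 1995; October 27, 1995

All Fridays; the gaps (35, 28, 28) vary with month length.
This is the last Friday of each month.
Last Friday of September 1995: September 29, 1995.
Last Friday of October 1995: October 27, 1995.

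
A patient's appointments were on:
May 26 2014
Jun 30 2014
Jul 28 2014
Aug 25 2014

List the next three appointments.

Sep 29 2014, Oct 27 2014, Nov 24 2014

Every date is a Monday; gaps 35, 28, 28 days.
Each is the last Monday of its month (at least one falls on the 29th or later, ruling out '4th Monday').
Last Monday of September 2014: Sep 29 2014.
October 2014 ends with Monday Oct 27 2014.
Last Monday of November 2014: Nov 24 2014.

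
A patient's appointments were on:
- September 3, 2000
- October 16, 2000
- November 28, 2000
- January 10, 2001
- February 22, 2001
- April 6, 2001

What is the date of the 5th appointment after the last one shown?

November 7, 2001

Every event comes 43 days after the last (43, 43, 43, 43, 43).
April 6, 2001 + 43 days = May 19, 2001.
May 19, 2001 + 43 days = July 1, 2001.
July 1, 2001 + 43 days = August 13, 2001.
August 13, 2001 + 43 days = September 25, 2001.
September 25, 2001 + 43 days = November 7, 2001.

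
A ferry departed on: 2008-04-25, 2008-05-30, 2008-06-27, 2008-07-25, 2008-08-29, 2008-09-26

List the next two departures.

These are Fridays with 35, 28, 28, 35, 28-day gaps.
Each is the final Friday of its month — 2008-05-30 is past the 28th, so '4th Friday' doesn't fit.
Last Friday of October 2008: 2008-10-31.
Last Friday of November 2008: 2008-11-28.

2008-10-31, 2008-11-28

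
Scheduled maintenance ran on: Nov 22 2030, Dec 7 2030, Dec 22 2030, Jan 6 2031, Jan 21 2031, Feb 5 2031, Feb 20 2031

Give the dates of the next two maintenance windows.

Mar 7 2031, Mar 22 2031

Gaps between consecutive events: 15, 15, 15, 15, 15, 15 days — a constant 15-day interval.
Feb 20 2031 + 15 days = Mar 7 2031.
Mar 7 2031 + 15 days = Mar 22 2031.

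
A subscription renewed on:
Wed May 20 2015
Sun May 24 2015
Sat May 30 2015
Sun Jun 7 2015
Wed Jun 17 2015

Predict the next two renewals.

Mon Jun 29 2015, Mon Jul 13 2015

Intervals are 4, 6, 8, 10 days — an arithmetic progression with common difference 2.
Next gap: 12 days. Wed Jun 17 2015 + 12 days = Mon Jun 29 2015.
Next gap: 14 days. Mon Jun 29 2015 + 14 days = Mon Jul 13 2015.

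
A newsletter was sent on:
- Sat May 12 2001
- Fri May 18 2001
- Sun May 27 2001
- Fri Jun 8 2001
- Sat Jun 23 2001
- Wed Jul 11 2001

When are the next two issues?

The spacing grows by 3 each time: 6, 9, 12, 15, 18 days.
Next gap: 21 days. Wed Jul 11 2001 + 21 days = Wed Aug 1 2001.
Next gap: 24 days. Wed Aug 1 2001 + 24 days = Sat Aug 25 2001.

Wed Aug 1 2001, Sat Aug 25 2001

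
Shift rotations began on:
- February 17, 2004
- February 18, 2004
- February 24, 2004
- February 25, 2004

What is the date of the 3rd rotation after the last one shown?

Every event lands on a Tuesday or Wednesday (gaps cycle 1, 6, 1).
So the schedule is: every Tuesday and Wednesday.
The following Tuesday is March 2, 2004.
Next Wednesday: March 3, 2004.
Next Tuesday: March 9, 2004.

March 9, 2004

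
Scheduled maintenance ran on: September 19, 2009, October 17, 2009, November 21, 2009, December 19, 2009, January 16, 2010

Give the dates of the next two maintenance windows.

All dates are Saturdays, 28, 35, 28, 28 days apart.
Specifically, the 3rd Saturday of each month.
3rd Saturday of February 2010: February 20, 2010.
March 2010 — 3rd Saturday is March 20, 2010.

February 20, 2010; March 20, 2010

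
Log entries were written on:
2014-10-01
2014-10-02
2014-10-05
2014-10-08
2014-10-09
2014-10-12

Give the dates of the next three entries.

Every event lands on a Wednesday or Thursday or Sunday (gaps cycle 1, 3, 3, 1, 3).
So the schedule is: every Wednesday, Thursday and Sunday.
The following Wednesday is 2014-10-15.
The following Thursday is 2014-10-16.
Next Sunday: 2014-10-19.

2014-10-15, 2014-10-16, 2014-10-19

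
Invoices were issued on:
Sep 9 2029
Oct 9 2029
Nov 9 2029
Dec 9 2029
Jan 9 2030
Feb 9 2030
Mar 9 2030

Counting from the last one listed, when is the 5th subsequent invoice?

Each date is the 9th; the gaps (30, 31, 30, 31, 31, 28) track the month lengths.
The rule is the 9th of each month.
Next: April 2030 → Apr 9 2030.
Next: May 2030 → May 9 2030.
June 2030: Jun 9 2030.
Next: July 2030 → Jul 9 2030.
August 2030: Aug 9 2030.

Aug 9 2030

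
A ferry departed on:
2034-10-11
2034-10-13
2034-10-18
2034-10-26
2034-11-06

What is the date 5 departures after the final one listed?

Intervals are 2, 5, 8, 11 days — an arithmetic progression with common difference 3.
Next gap: 14 days. 2034-11-06 + 14 days = 2034-11-20.
Next gap: 17 days. 2034-11-20 + 17 days = 2034-12-07.
Next gap: 20 days. 2034-12-07 + 20 days = 2034-12-27.
Next gap: 23 days. 2034-12-27 + 23 days = 2035-01-19.
Next gap: 26 days. 2035-01-19 + 26 days = 2035-02-14.

2035-02-14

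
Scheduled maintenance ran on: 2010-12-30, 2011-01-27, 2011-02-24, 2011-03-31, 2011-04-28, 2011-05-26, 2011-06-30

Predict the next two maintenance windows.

2011-07-28, 2011-08-25

Every date is a Thursday; gaps 28, 28, 35, 28, 28, 35 days.
Each is the last Thursday of its month (at least one falls on the 29th or later, ruling out '4th Thursday').
July 2011 ends with Thursday 2011-07-28.
August 2011 ends with Thursday 2011-08-25.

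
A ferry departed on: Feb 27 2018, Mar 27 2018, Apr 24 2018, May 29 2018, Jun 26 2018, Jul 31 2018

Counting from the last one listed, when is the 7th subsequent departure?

All Tuesdays; the gaps (28, 28, 35, 28, 35) vary with month length.
This is the last Tuesday of each month.
August 2018 ends with Tuesday Aug 28 2018.
September 2018 ends with Tuesday Sep 25 2018.
Last Tuesday of October 2018: Oct 30 2018.
November 2018 ends with Tuesday Nov 27 2018.
Last Tuesday of December 2018: Dec 25 2018.
Last Tuesday of January 2019: Jan 29 2019.
February 2019 ends with Tuesday Feb 26 2019.

Feb 26 2019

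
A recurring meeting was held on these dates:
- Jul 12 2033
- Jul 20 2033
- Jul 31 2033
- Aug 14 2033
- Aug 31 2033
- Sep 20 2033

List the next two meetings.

Oct 13 2033, Nov 8 2033

Intervals are 8, 11, 14, 17, 20 days — an arithmetic progression with common difference 3.
Next gap: 23 days. Sep 20 2033 + 23 days = Oct 13 2033.
Next gap: 26 days. Oct 13 2033 + 26 days = Nov 8 2033.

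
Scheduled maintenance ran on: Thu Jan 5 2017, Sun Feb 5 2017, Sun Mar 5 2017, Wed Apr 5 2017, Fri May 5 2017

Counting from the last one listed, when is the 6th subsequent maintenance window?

Sun Nov 5 2017

Each date is the 5th; the gaps (31, 28, 31, 30) track the month lengths.
The rule is the 5th of each month.
June 2017: Mon Jun 5 2017.
July 2017: Wed Jul 5 2017.
August 2017: Sat Aug 5 2017.
Next: September 2017 → Tue Sep 5 2017.
October 2017: Thu Oct 5 2017.
Next: November 2017 → Sun Nov 5 2017.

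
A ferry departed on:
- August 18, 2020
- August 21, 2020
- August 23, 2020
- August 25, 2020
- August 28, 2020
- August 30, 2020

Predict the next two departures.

Gaps: 3, 2, 2, 3, 2 days — not constant, but cyclic with period 3.
The events fall on every Tuesday, Friday and Sunday.
The following Tuesday is September 1, 2020.
The following Friday is September 4, 2020.

September 1, 2020; September 4, 2020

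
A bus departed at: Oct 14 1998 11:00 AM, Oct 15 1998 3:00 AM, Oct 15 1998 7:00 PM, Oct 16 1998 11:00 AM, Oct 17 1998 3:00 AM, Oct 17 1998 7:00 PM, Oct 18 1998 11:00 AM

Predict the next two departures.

The interval is a steady 16 hours (16, 16, 16, 16, 16, 16).
Oct 18 1998 11:00 AM + 16 h = Oct 19 1998 3:00 AM.
Oct 19 1998 3:00 AM + 16 h = Oct 19 1998 7:00 PM.

Oct 19 1998 3:00 AM, Oct 19 1998 7:00 PM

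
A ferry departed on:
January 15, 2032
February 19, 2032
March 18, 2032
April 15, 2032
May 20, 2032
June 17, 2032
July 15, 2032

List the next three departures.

August 19, 2032; September 16, 2032; October 21, 2032

Gaps: 35, 28, 28, 35, 28, 28 days — a mix of 28 and 35. Every date is a Thursday.
Each is the 3rd Thursday of its month.
August 2032 — 3rd Thursday is August 19, 2032.
September 2032 — 3rd Thursday is September 16, 2032.
3rd Thursday of October 2032: October 21, 2032.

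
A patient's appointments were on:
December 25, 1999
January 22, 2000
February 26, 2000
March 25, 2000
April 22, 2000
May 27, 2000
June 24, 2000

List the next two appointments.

July 22, 2000; August 26, 2000

All dates are Saturdays, 28, 35, 28, 28, 35, 28 days apart.
Specifically, the 4th Saturday of each month.
4th Saturday of July 2000: July 22, 2000.
August 2000 — 4th Saturday is August 26, 2000.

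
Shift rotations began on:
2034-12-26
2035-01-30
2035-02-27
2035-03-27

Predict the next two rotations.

2035-04-24, 2035-05-29

These are Tuesdays with 35, 28, 28-day gaps.
Each is the final Tuesday of its month — 2035-01-30 is past the 28th, so '4th Tuesday' doesn't fit.
Last Tuesday of April 2035: 2035-04-24.
Last Tuesday of May 2035: 2035-05-29.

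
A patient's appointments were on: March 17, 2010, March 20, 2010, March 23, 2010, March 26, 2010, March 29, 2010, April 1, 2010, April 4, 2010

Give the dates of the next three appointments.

Every event comes 3 days after the last (3, 3, 3, 3, 3, 3).
April 4, 2010 + 3 days = April 7, 2010.
April 7, 2010 + 3 days = April 10, 2010.
April 10, 2010 + 3 days = April 13, 2010.

April 7, 2010; April 10, 2010; April 13, 2010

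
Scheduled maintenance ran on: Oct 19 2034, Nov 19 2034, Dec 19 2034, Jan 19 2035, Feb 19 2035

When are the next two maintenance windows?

Mar 19 2035, Apr 19 2035

Each date is the 19th; the gaps (31, 30, 31, 31) track the month lengths.
The rule is the 19th of each month.
Next: March 2035 → Mar 19 2035.
Next: April 2035 → Apr 19 2035.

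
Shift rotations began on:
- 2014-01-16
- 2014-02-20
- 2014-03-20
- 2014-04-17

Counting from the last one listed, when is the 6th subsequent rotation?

Gaps: 35, 28, 28 days — a mix of 28 and 35. Every date is a Thursday.
Each is the 3rd Thursday of its month.
3rd Thursday of May 2014: 2014-05-15.
3rd Thursday of June 2014: 2014-06-19.
3rd Thursday of July 2014: 2014-07-17.
3rd Thursday of August 2014: 2014-08-21.
September 2014 — 3rd Thursday is 2014-09-18.
October 2014 — 3rd Thursday is 2014-10-16.

2014-10-16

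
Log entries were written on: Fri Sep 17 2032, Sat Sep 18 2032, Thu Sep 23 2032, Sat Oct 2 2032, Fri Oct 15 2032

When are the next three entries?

The spacing grows by 4 each time: 1, 5, 9, 13 days.
Next gap: 17 days. Fri Oct 15 2032 + 17 days = Mon Nov 1 2032.
Next gap: 21 days. Mon Nov 1 2032 + 21 days = Mon Nov 22 2032.
Next gap: 25 days. Mon Nov 22 2032 + 25 days = Fri Dec 17 2032.

Mon Nov 1 2032, Mon Nov 22 2032, Fri Dec 17 2032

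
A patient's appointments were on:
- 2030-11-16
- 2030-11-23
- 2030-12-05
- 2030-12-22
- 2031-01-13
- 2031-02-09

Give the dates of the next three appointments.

2031-03-13, 2031-04-19, 2031-05-31

Gaps: 7, 12, 17, 22, 27 days — each gap is 5 larger than the previous one.
Next gap: 32 days. 2031-02-09 + 32 days = 2031-03-13.
Next gap: 37 days. 2031-03-13 + 37 days = 2031-04-19.
Next gap: 42 days. 2031-04-19 + 42 days = 2031-05-31.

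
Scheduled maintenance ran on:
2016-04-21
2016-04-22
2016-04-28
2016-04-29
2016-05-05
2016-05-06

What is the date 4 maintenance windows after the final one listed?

The gap pattern 1, 6, 1, 6, 1 repeats every 2 events.
These are the Thursdays and Fridays of each week.
Next Thursday: 2016-05-12.
The following Friday is 2016-05-13.
Next Thursday: 2016-05-19.
Next Friday: 2016-05-20.

2016-05-20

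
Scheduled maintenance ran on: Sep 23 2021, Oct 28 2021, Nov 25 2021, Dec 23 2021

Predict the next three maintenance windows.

Gaps: 35, 28, 28 days — a mix of 28 and 35. Every date is a Thursday.
Each is the 4th Thursday of its month.
January 2022 — 4th Thursday is Jan 27 2022.
February 2022 — 4th Thursday is Feb 24 2022.
March 2022 — 4th Thursday is Mar 24 2022.

Jan 27 2022, Feb 24 2022, Mar 24 2022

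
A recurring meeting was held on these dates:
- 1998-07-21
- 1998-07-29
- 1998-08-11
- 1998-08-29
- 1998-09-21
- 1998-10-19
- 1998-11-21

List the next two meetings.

Gaps: 8, 13, 18, 23, 28, 33 days — each gap is 5 larger than the previous one.
Next gap: 38 days. 1998-11-21 + 38 days = 1998-12-29.
Next gap: 43 days. 1998-12-29 + 43 days = 1999-02-10.

1998-12-29, 1999-02-10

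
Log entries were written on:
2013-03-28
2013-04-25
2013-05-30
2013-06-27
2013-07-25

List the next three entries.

2013-08-29, 2013-09-26, 2013-10-31

All Thursdays; the gaps (28, 35, 28, 28) vary with month length.
This is the last Thursday of each month.
August 2013 ends with Thursday 2013-08-29.
September 2013 ends with Thursday 2013-09-26.
Last Thursday of October 2013: 2013-10-31.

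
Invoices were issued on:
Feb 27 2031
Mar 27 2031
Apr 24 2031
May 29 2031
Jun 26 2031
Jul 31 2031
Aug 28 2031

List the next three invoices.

Sep 25 2031, Oct 30 2031, Nov 27 2031

These are Thursdays with 28, 28, 35, 28, 35, 28-day gaps.
Each is the final Thursday of its month — May 29 2031 is past the 28th, so '4th Thursday' doesn't fit.
September 2031 ends with Thursday Sep 25 2031.
October 2031 ends with Thursday Oct 30 2031.
Last Thursday of November 2031: Nov 27 2031.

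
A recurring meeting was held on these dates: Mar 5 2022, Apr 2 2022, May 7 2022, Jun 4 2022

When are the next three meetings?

Jul 2 2022, Aug 6 2022, Sep 3 2022

These are Saturdays at 28- or 35-day spacing (28, 35, 28).
The pattern: 1st Saturday of the month.
July 2022 — 1st Saturday is Jul 2 2022.
August 2022 — 1st Saturday is Aug 6 2022.
September 2022 — 1st Saturday is Sep 3 2022.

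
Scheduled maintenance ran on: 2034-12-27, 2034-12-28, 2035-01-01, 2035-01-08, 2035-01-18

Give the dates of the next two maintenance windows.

2035-01-31, 2035-02-16

Intervals are 1, 4, 7, 10 days — an arithmetic progression with common difference 3.
Next gap: 13 days. 2035-01-18 + 13 days = 2035-01-31.
Next gap: 16 days. 2035-01-31 + 16 days = 2035-02-16.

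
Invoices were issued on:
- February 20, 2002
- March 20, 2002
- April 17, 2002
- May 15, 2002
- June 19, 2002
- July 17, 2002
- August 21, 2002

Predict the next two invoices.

September 18, 2002; October 16, 2002

All dates are Wednesdays, 28, 28, 28, 35, 28, 35 days apart.
Specifically, the 3rd Wednesday of each month.
3rd Wednesday of September 2002: September 18, 2002.
3rd Wednesday of October 2002: October 16, 2002.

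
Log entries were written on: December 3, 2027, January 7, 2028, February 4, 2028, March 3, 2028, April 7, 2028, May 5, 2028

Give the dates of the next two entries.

June 2, 2028; July 7, 2028

These are Fridays at 28- or 35-day spacing (35, 28, 28, 35, 28).
The pattern: 1st Friday of the month.
1st Friday of June 2028: June 2, 2028.
July 2028 — 1st Friday is July 7, 2028.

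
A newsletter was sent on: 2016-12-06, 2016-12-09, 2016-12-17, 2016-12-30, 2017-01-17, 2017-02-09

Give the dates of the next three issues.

2017-03-09, 2017-04-11, 2017-05-19

Intervals are 3, 8, 13, 18, 23 days — an arithmetic progression with common difference 5.
Next gap: 28 days. 2017-02-09 + 28 days = 2017-03-09.
Next gap: 33 days. 2017-03-09 + 33 days = 2017-04-11.
Next gap: 38 days. 2017-04-11 + 38 days = 2017-05-19.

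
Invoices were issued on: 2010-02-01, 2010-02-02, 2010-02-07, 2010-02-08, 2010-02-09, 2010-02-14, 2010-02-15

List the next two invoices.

2010-02-16, 2010-02-21

The gap pattern 1, 5, 1, 1, 5, 1 repeats every 3 events.
These are the Mondays, Tuesdays and Sundays of each week.
The following Tuesday is 2010-02-16.
Next Sunday: 2010-02-21.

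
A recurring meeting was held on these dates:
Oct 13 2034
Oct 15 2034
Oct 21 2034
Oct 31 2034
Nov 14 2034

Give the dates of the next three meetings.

Dec 2 2034, Dec 24 2034, Jan 19 2035

Gaps: 2, 6, 10, 14 days — each gap is 4 larger than the previous one.
Next gap: 18 days. Nov 14 2034 + 18 days = Dec 2 2034.
Next gap: 22 days. Dec 2 2034 + 22 days = Dec 24 2034.
Next gap: 26 days. Dec 24 2034 + 26 days = Jan 19 2035.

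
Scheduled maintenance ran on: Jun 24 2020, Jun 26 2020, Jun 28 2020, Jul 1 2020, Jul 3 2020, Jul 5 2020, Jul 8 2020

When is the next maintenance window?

Jul 10 2020

The gap pattern 2, 2, 3, 2, 2, 3 repeats every 3 events.
These are the Wednesdays, Fridays and Sundays of each week.
Next Friday: Jul 10 2020.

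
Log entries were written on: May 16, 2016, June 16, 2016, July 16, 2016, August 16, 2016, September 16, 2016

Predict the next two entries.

Each date is the 16th; the gaps (31, 30, 31, 31) track the month lengths.
The rule is the 16th of each month.
Next: October 2016 → October 16, 2016.
Next: November 2016 → November 16, 2016.

October 16, 2016; November 16, 2016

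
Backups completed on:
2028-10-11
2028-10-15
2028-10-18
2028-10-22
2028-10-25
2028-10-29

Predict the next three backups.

Gaps: 4, 3, 4, 3, 4 days — not constant, but cyclic with period 2.
The events fall on every Wednesday and Sunday.
Next Wednesday: 2028-11-01.
Next Sunday: 2028-11-05.
Next Wednesday: 2028-11-08.

2028-11-01, 2028-11-05, 2028-11-08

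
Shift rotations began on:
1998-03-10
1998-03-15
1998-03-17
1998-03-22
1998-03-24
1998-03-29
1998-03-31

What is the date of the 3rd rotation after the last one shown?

The gap pattern 5, 2, 5, 2, 5, 2 repeats every 2 events.
These are the Tuesdays and Sundays of each week.
The following Sunday is 1998-04-05.
Next Tuesday: 1998-04-07.
Next Sunday: 1998-04-12.

1998-04-12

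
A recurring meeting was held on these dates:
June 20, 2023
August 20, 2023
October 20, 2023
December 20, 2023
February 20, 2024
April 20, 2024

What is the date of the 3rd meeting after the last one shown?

Gaps: 61, 61, 61, 62, 60 days — not constant. Every event is on the 20th of the month.
Pattern: the 20th of every 2 months.
Next: June 2024 → June 20, 2024.
August 2024: August 20, 2024.
Next: October 2024 → October 20, 2024.

October 20, 2024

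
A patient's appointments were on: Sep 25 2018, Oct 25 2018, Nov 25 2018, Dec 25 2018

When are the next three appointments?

Jan 25 2019, Feb 25 2019, Mar 25 2019

The day-of-month is always 25 (30, 31, 30 days between events).
So this recurs on the 25th of each month.
January 2019: Jan 25 2019.
Next: February 2019 → Feb 25 2019.
Next: March 2019 → Mar 25 2019.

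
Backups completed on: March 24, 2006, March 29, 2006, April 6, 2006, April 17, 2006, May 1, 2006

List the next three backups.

May 18, 2006; June 7, 2006; June 30, 2006

Intervals are 5, 8, 11, 14 days — an arithmetic progression with common difference 3.
Next gap: 17 days. May 1, 2006 + 17 days = May 18, 2006.
Next gap: 20 days. May 18, 2006 + 20 days = June 7, 2006.
Next gap: 23 days. June 7, 2006 + 23 days = June 30, 2006.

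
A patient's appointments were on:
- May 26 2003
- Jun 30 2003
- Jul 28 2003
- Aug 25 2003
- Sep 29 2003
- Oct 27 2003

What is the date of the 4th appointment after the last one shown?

Feb 23 2004

Every date is a Monday; gaps 35, 28, 28, 35, 28 days.
Each is the last Monday of its month (at least one falls on the 29th or later, ruling out '4th Monday').
November 2003 ends with Monday Nov 24 2003.
December 2003 ends with Monday Dec 29 2003.
Last Monday of January 2004: Jan 26 2004.
February 2004 ends with Monday Feb 23 2004.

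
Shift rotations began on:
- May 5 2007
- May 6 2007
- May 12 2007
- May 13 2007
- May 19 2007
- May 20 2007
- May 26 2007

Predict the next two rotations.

May 27 2007, Jun 2 2007

Every event lands on a Saturday or Sunday (gaps cycle 1, 6, 1, 6, 1, 6).
So the schedule is: every Saturday and Sunday.
The following Sunday is May 27 2007.
The following Saturday is Jun 2 2007.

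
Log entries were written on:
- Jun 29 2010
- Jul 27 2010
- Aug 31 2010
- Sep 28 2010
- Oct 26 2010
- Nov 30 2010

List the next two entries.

Dec 28 2010, Jan 25 2011

All Tuesdays; the gaps (28, 35, 28, 28, 35) vary with month length.
This is the last Tuesday of each month.
December 2010 ends with Tuesday Dec 28 2010.
Last Tuesday of January 2011: Jan 25 2011.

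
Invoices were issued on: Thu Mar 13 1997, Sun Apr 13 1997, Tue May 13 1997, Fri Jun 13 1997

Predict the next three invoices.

Sun Jul 13 1997, Wed Aug 13 1997, Sat Sep 13 1997

Each date is the 13th; the gaps (31, 30, 31) track the month lengths.
The rule is the 13th of each month.
Next: July 1997 → Sun Jul 13 1997.
Next: August 1997 → Wed Aug 13 1997.
September 1997: Sat Sep 13 1997.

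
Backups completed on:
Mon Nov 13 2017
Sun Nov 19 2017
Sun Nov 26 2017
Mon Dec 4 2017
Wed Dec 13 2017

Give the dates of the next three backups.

Gaps: 6, 7, 8, 9 days — each gap is 1 larger than the previous one.
Next gap: 10 days. Wed Dec 13 2017 + 10 days = Sat Dec 23 2017.
Next gap: 11 days. Sat Dec 23 2017 + 11 days = Wed Jan 3 2018.
Next gap: 12 days. Wed Jan 3 2018 + 12 days = Mon Jan 15 2018.

Sat Dec 23 2017, Wed Jan 3 2018, Mon Jan 15 2018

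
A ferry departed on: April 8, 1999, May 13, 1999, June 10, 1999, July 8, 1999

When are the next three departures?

All dates are Thursdays, 35, 28, 28 days apart.
Specifically, the 2nd Thursday of each month.
2nd Thursday of August 1999: August 12, 1999.
2nd Thursday of September 1999: September 9, 1999.
October 1999 — 2nd Thursday is October 14, 1999.

August 12, 1999; September 9, 1999; October 14, 1999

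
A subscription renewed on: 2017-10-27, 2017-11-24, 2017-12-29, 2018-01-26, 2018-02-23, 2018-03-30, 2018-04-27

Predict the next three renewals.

All Fridays; the gaps (28, 35, 28, 28, 35, 28) vary with month length.
This is the last Friday of each month.
May 2018 ends with Friday 2018-05-25.
June 2018 ends with Friday 2018-06-29.
Last Friday of July 2018: 2018-07-27.

2018-05-25, 2018-06-29, 2018-07-27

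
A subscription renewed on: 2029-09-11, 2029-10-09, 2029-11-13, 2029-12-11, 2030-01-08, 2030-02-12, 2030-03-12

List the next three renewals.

2030-04-09, 2030-05-14, 2030-06-11

Gaps: 28, 35, 28, 28, 35, 28 days — a mix of 28 and 35. Every date is a Tuesday.
Each is the 2nd Tuesday of its month.
2nd Tuesday of April 2030: 2030-04-09.
May 2030 — 2nd Tuesday is 2030-05-14.
2nd Tuesday of June 2030: 2030-06-11.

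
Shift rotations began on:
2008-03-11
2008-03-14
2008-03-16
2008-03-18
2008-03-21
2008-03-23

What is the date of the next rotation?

The gap pattern 3, 2, 2, 3, 2 repeats every 3 events.
These are the Tuesdays, Fridays and Sundays of each week.
Next Tuesday: 2008-03-25.

2008-03-25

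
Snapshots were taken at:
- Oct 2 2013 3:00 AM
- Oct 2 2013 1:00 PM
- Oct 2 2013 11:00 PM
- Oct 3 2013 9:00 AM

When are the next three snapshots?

Oct 3 2013 7:00 PM, Oct 4 2013 5:00 AM, Oct 4 2013 3:00 PM

Gaps: 10, 10, 10 hours — each event is 10 hours after the previous one.
Oct 3 2013 9:00 AM + 10 h = Oct 3 2013 7:00 PM.
Oct 3 2013 7:00 PM + 10 h = Oct 4 2013 5:00 AM.
Oct 4 2013 5:00 AM + 10 h = Oct 4 2013 3:00 PM.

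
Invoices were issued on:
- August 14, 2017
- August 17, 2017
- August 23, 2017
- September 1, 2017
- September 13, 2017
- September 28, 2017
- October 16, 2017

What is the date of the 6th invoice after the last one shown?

The spacing grows by 3 each time: 3, 6, 9, 12, 15, 18 days.
Next gap: 21 days. October 16, 2017 + 21 days = November 6, 2017.
Next gap: 24 days. November 6, 2017 + 24 days = November 30, 2017.
Next gap: 27 days. November 30, 2017 + 27 days = December 27, 2017.
Next gap: 30 days. December 27, 2017 + 30 days = January 26, 2018.
Next gap: 33 days. January 26, 2018 + 33 days = February 28, 2018.
Next gap: 36 days. February 28, 2018 + 36 days = April 5, 2018.

April 5, 2018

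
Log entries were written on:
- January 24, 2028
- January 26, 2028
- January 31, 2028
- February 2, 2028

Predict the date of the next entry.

February 7, 2028

Gaps: 2, 5, 2 days — not constant, but cyclic with period 2.
The events fall on every Monday and Wednesday.
Next Monday: February 7, 2028.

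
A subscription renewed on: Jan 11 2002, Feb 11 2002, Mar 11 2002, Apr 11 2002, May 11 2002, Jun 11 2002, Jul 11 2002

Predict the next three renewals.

Gaps: 31, 28, 31, 30, 31, 30 days — not constant. Every event is on the 11th of the month.
Pattern: the 11th of each month.
August 2002: Aug 11 2002.
September 2002: Sep 11 2002.
October 2002: Oct 11 2002.

Aug 11 2002, Sep 11 2002, Oct 11 2002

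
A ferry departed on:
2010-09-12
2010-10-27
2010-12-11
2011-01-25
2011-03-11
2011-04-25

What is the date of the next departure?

Gaps between consecutive events: 45, 45, 45, 45, 45 days — a constant 45-day interval.
2011-04-25 + 45 days = 2011-06-09.

2011-06-09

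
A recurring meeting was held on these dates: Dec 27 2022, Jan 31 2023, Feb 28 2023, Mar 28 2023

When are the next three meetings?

All Tuesdays; the gaps (35, 28, 28) vary with month length.
This is the last Tuesday of each month.
Last Tuesday of April 2023: Apr 25 2023.
Last Tuesday of May 2023: May 30 2023.
June 2023 ends with Tuesday Jun 27 2023.

Apr 25 2023, May 30 2023, Jun 27 2023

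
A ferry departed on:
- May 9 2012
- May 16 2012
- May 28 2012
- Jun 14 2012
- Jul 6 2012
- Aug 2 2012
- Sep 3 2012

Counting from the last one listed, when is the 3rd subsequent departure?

Jan 7 2013

Intervals are 7, 12, 17, 22, 27, 32 days — an arithmetic progression with common difference 5.
Next gap: 37 days. Sep 3 2012 + 37 days = Oct 10 2012.
Next gap: 42 days. Oct 10 2012 + 42 days = Nov 21 2012.
Next gap: 47 days. Nov 21 2012 + 47 days = Jan 7 2013.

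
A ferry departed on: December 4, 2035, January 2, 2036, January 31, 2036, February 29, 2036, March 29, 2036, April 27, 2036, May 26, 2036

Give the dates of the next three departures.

June 24, 2036; July 23, 2036; August 21, 2036

Gaps between consecutive events: 29, 29, 29, 29, 29, 29 days — a constant 29-day interval.
May 26, 2036 + 29 days = June 24, 2036.
June 24, 2036 + 29 days = July 23, 2036.
July 23, 2036 + 29 days = August 21, 2036.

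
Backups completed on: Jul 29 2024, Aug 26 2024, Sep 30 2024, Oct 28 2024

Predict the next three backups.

Nov 25 2024, Dec 30 2024, Jan 27 2025

These are Mondays with 28, 35, 28-day gaps.
Each is the final Monday of its month — Jul 29 2024 is past the 28th, so '4th Monday' doesn't fit.
Last Monday of November 2024: Nov 25 2024.
December 2024 ends with Monday Dec 30 2024.
January 2025 ends with Monday Jan 27 2025.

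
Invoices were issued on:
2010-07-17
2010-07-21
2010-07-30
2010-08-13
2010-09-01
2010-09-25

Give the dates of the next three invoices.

2010-10-24, 2010-11-27, 2011-01-05

The spacing grows by 5 each time: 4, 9, 14, 19, 24 days.
Next gap: 29 days. 2010-09-25 + 29 days = 2010-10-24.
Next gap: 34 days. 2010-10-24 + 34 days = 2010-11-27.
Next gap: 39 days. 2010-11-27 + 39 days = 2011-01-05.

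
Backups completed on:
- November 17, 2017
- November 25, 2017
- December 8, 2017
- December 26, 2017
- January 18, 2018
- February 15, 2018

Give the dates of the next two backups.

Gaps: 8, 13, 18, 23, 28 days — each gap is 5 larger than the previous one.
Next gap: 33 days. February 15, 2018 + 33 days = March 20, 2018.
Next gap: 38 days. March 20, 2018 + 38 days = April 27, 2018.

March 20, 2018; April 27, 2018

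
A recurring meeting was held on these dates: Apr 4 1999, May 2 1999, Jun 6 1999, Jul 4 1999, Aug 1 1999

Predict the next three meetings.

Gaps: 28, 35, 28, 28 days — a mix of 28 and 35. Every date is a Sunday.
Each is the 1st Sunday of its month.
September 1999 — 1st Sunday is Sep 5 1999.
1st Sunday of October 1999: Oct 3 1999.
1st Sunday of November 1999: Nov 7 1999.

Sep 5 1999, Oct 3 1999, Nov 7 1999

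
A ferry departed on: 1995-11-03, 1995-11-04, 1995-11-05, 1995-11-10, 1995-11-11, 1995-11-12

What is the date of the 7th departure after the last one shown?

The gap pattern 1, 1, 5, 1, 1 repeats every 3 events.
These are the Fridays, Saturdays and Sundays of each week.
Next Friday: 1995-11-17.
The following Saturday is 1995-11-18.
The following Sunday is 1995-11-19.
Next Friday: 1995-11-24.
The following Saturday is 1995-11-25.
The following Sunday is 1995-11-26.
The following Friday is 1995-12-01.

1995-12-01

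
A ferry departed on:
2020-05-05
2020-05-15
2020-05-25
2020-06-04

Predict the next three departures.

Gaps between consecutive events: 10, 10, 10 days — a constant 10-day interval.
2020-06-04 + 10 days = 2020-06-14.
2020-06-14 + 10 days = 2020-06-24.
2020-06-24 + 10 days = 2020-07-04.

2020-06-14, 2020-06-24, 2020-07-04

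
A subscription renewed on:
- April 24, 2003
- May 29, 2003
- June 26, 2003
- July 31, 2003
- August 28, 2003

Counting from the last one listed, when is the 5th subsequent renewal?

These are Thursdays with 35, 28, 35, 28-day gaps.
Each is the final Thursday of its month — May 29, 2003 is past the 28th, so '4th Thursday' doesn't fit.
Last Thursday of September 2003: September 25, 2003.
Last Thursday of October 2003: October 30, 2003.
Last Thursday of November 2003: November 27, 2003.
December 2003 ends with Thursday December 25, 2003.
Last Thursday of January 2004: January 29, 2004.

January 29, 2004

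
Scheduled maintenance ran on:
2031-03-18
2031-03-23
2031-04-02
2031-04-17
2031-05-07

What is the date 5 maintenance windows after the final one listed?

2031-10-29

Gaps: 5, 10, 15, 20 days — each gap is 5 larger than the previous one.
Next gap: 25 days. 2031-05-07 + 25 days = 2031-06-01.
Next gap: 30 days. 2031-06-01 + 30 days = 2031-07-01.
Next gap: 35 days. 2031-07-01 + 35 days = 2031-08-05.
Next gap: 40 days. 2031-08-05 + 40 days = 2031-09-14.
Next gap: 45 days. 2031-09-14 + 45 days = 2031-10-29.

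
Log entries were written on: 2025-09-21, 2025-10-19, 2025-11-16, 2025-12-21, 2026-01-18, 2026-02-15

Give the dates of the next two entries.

2026-03-15, 2026-04-19

Gaps: 28, 28, 35, 28, 28 days — a mix of 28 and 35. Every date is a Sunday.
Each is the 3rd Sunday of its month.
March 2026 — 3rd Sunday is 2026-03-15.
April 2026 — 3rd Sunday is 2026-04-19.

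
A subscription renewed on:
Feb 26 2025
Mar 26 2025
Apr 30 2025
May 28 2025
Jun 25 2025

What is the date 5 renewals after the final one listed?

Nov 26 2025

These are Wednesdays with 28, 35, 28, 28-day gaps.
Each is the final Wednesday of its month — Apr 30 2025 is past the 28th, so '4th Wednesday' doesn't fit.
July 2025 ends with Wednesday Jul 30 2025.
Last Wednesday of August 2025: Aug 27 2025.
September 2025 ends with Wednesday Sep 24 2025.
Last Wednesday of October 2025: Oct 29 2025.
Last Wednesday of November 2025: Nov 26 2025.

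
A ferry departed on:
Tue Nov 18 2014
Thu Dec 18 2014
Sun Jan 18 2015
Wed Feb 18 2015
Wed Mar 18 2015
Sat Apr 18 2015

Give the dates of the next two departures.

The day-of-month is always 18 (30, 31, 31, 28, 31 days between events).
So this recurs on the 18th of each month.
Next: May 2015 → Mon May 18 2015.
Next: June 2015 → Thu Jun 18 2015.

Mon May 18 2015, Thu Jun 18 2015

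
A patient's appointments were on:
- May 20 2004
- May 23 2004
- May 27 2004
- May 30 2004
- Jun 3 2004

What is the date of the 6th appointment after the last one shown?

Jun 24 2004

Every event lands on a Thursday or Sunday (gaps cycle 3, 4, 3, 4).
So the schedule is: every Thursday and Sunday.
The following Sunday is Jun 6 2004.
Next Thursday: Jun 10 2004.
Next Sunday: Jun 13 2004.
The following Thursday is Jun 17 2004.
Next Sunday: Jun 20 2004.
The following Thursday is Jun 24 2004.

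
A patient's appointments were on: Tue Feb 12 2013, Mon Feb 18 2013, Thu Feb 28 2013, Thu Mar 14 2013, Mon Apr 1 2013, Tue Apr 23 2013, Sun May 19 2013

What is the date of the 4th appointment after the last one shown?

Intervals are 6, 10, 14, 18, 22, 26 days — an arithmetic progression with common difference 4.
Next gap: 30 days. Sun May 19 2013 + 30 days = Tue Jun 18 2013.
Next gap: 34 days. Tue Jun 18 2013 + 34 days = Mon Jul 22 2013.
Next gap: 38 days. Mon Jul 22 2013 + 38 days = Thu Aug 29 2013.
Next gap: 42 days. Thu Aug 29 2013 + 42 days = Thu Oct 10 2013.

Thu Oct 10 2013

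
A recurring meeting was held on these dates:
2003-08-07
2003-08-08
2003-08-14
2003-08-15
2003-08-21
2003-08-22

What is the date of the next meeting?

2003-08-28

Every event lands on a Thursday or Friday (gaps cycle 1, 6, 1, 6, 1).
So the schedule is: every Thursday and Friday.
Next Thursday: 2003-08-28.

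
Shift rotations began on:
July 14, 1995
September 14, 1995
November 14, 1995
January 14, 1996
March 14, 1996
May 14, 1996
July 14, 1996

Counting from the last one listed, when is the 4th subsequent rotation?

March 14, 1997

Gaps: 62, 61, 61, 60, 61, 61 days — not constant. Every event is on the 14th of the month.
Pattern: the 14th of every 2 months.
Next: September 1996 → September 14, 1996.
November 1996: November 14, 1996.
January 1997: January 14, 1997.
March 1997: March 14, 1997.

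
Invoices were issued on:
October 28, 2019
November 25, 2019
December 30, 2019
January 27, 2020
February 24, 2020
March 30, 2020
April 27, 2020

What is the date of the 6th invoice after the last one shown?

Every date is a Monday; gaps 28, 35, 28, 28, 35, 28 days.
Each is the last Monday of its month (at least one falls on the 29th or later, ruling out '4th Monday').
May 2020 ends with Monday May 25, 2020.
Last Monday of June 2020: June 29, 2020.
July 2020 ends with Monday July 27, 2020.
Last Monday of August 2020: August 31, 2020.
Last Monday of September 2020: September 28, 2020.
October 2020 ends with Monday October 26, 2020.

October 26, 2020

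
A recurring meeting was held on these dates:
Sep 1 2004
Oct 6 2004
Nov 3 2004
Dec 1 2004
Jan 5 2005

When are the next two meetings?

All dates are Wednesdays, 35, 28, 28, 35 days apart.
Specifically, the 1st Wednesday of each month.
February 2005 — 1st Wednesday is Feb 2 2005.
March 2005 — 1st Wednesday is Mar 2 2005.

Feb 2 2005, Mar 2 2005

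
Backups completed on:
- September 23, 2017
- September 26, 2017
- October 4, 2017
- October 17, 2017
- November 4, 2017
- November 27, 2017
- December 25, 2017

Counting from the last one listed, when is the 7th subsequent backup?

November 26, 2018

Gaps: 3, 8, 13, 18, 23, 28 days — each gap is 5 larger than the previous one.
Next gap: 33 days. December 25, 2017 + 33 days = January 27, 2018.
Next gap: 38 days. January 27, 2018 + 38 days = March 6, 2018.
Next gap: 43 days. March 6, 2018 + 43 days = April 18, 2018.
Next gap: 48 days. April 18, 2018 + 48 days = June 5, 2018.
Next gap: 53 days. June 5, 2018 + 53 days = July 28, 2018.
Next gap: 58 days. July 28, 2018 + 58 days = September 24, 2018.
Next gap: 63 days. September 24, 2018 + 63 days = November 26, 2018.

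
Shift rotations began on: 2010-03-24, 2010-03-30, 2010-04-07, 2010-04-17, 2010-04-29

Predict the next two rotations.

2010-05-13, 2010-05-29

Intervals are 6, 8, 10, 12 days — an arithmetic progression with common difference 2.
Next gap: 14 days. 2010-04-29 + 14 days = 2010-05-13.
Next gap: 16 days. 2010-05-13 + 16 days = 2010-05-29.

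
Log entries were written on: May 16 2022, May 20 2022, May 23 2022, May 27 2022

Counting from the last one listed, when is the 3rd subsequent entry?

Jun 6 2022

Gaps: 4, 3, 4 days — not constant, but cyclic with period 2.
The events fall on every Monday and Friday.
Next Monday: May 30 2022.
The following Friday is Jun 3 2022.
Next Monday: Jun 6 2022.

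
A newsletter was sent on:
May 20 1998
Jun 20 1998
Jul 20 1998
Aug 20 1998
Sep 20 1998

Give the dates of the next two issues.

Oct 20 1998, Nov 20 1998

Each date is the 20th; the gaps (31, 30, 31, 31) track the month lengths.
The rule is the 20th of each month.
October 1998: Oct 20 1998.
November 1998: Nov 20 1998.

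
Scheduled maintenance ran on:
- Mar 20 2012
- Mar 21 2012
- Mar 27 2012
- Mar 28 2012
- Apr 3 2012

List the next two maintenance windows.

Apr 4 2012, Apr 10 2012

Every event lands on a Tuesday or Wednesday (gaps cycle 1, 6, 1, 6).
So the schedule is: every Tuesday and Wednesday.
The following Wednesday is Apr 4 2012.
Next Tuesday: Apr 10 2012.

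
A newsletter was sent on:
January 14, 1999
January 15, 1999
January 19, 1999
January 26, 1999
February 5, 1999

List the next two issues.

February 18, 1999; March 6, 1999

Intervals are 1, 4, 7, 10 days — an arithmetic progression with common difference 3.
Next gap: 13 days. February 5, 1999 + 13 days = February 18, 1999.
Next gap: 16 days. February 18, 1999 + 16 days = March 6, 1999.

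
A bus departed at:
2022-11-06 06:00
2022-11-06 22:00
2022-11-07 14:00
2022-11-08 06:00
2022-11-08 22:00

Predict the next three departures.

2022-11-09 14:00, 2022-11-10 06:00, 2022-11-10 22:00

The interval is a steady 16 hours (16, 16, 16, 16).
2022-11-08 22:00 + 16 h = 2022-11-09 14:00.
2022-11-09 14:00 + 16 h = 2022-11-10 06:00.
2022-11-10 06:00 + 16 h = 2022-11-10 22:00.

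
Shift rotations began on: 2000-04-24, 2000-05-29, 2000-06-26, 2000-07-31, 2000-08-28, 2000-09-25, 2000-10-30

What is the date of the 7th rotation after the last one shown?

These are Mondays with 35, 28, 35, 28, 28, 35-day gaps.
Each is the final Monday of its month — 2000-05-29 is past the 28th, so '4th Monday' doesn't fit.
November 2000 ends with Monday 2000-11-27.
Last Monday of December 2000: 2000-12-25.
January 2001 ends with Monday 2001-01-29.
February 2001 ends with Monday 2001-02-26.
Last Monday of March 2001: 2001-03-26.
Last Monday of April 2001: 2001-04-30.
May 2001 ends with Monday 2001-05-28.

2001-05-28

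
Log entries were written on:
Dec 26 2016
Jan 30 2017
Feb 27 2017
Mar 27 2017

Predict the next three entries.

Apr 24 2017, May 29 2017, Jun 26 2017

Every date is a Monday; gaps 35, 28, 28 days.
Each is the last Monday of its month (at least one falls on the 29th or later, ruling out '4th Monday').
April 2017 ends with Monday Apr 24 2017.
Last Monday of May 2017: May 29 2017.
Last Monday of June 2017: Jun 26 2017.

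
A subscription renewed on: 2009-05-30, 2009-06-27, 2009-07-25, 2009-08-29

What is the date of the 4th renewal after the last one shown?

All Saturdays; the gaps (28, 28, 35) vary with month length.
This is the last Saturday of each month.
September 2009 ends with Saturday 2009-09-26.
Last Saturday of October 2009: 2009-10-31.
November 2009 ends with Saturday 2009-11-28.
December 2009 ends with Saturday 2009-12-26.

2009-12-26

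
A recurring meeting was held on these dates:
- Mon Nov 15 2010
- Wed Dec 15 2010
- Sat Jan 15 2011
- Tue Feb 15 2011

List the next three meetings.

The day-of-month is always 15 (30, 31, 31 days between events).
So this recurs on the 15th of each month.
Next: March 2011 → Tue Mar 15 2011.
April 2011: Fri Apr 15 2011.
Next: May 2011 → Sun May 15 2011.

Tue Mar 15 2011, Fri Apr 15 2011, Sun May 15 2011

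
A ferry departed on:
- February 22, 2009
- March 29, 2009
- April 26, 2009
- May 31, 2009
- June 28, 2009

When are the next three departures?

July 26, 2009; August 30, 2009; September 27, 2009

Every date is a Sunday; gaps 35, 28, 35, 28 days.
Each is the last Sunday of its month (at least one falls on the 29th or later, ruling out '4th Sunday').
July 2009 ends with Sunday July 26, 2009.
Last Sunday of August 2009: August 30, 2009.
September 2009 ends with Sunday September 27, 2009.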